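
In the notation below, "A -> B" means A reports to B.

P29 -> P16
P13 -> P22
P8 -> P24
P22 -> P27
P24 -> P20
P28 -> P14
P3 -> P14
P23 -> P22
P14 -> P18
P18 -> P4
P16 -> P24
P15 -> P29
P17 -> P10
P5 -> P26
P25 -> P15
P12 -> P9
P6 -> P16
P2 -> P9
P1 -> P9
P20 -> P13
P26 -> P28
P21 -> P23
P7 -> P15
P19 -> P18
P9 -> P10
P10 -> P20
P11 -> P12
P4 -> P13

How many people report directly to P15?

P15 directly manages P7, P25. That is 2 direct reports.

2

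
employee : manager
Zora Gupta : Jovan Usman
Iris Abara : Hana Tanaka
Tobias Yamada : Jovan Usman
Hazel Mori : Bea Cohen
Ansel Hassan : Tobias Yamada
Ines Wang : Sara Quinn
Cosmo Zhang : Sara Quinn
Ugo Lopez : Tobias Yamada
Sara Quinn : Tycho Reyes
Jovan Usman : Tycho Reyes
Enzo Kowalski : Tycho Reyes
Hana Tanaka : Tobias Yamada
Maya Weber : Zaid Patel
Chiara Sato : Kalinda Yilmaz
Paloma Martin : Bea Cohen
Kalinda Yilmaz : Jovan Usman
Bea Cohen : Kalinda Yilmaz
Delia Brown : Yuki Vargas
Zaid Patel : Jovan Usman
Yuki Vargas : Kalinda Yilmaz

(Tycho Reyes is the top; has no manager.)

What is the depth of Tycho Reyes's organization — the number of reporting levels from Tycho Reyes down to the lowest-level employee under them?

4

The longest chain under Tycho Reyes runs Tycho Reyes → Jovan Usman → Kalinda Yilmaz → Bea Cohen → Paloma Martin, which is 4 levels below Tycho Reyes.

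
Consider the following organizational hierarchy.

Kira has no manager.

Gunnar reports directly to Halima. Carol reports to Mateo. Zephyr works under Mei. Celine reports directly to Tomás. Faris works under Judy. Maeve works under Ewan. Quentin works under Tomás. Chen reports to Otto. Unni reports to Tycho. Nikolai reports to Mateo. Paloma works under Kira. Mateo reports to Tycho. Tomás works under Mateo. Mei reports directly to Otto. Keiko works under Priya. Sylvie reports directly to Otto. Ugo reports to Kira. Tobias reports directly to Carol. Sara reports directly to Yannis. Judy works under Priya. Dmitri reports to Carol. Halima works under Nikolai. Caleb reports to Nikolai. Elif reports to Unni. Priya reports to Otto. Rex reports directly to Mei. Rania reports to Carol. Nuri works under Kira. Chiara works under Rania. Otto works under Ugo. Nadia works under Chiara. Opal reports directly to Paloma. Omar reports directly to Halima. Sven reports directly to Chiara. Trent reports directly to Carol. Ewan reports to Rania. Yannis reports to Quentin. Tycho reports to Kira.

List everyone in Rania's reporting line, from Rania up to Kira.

Rania -> Carol -> Mateo -> Tycho -> Kira

Rania reports to Carol. Carol reports to Mateo. Mateo reports to Tycho. Tycho reports to Kira. Kira is at the top.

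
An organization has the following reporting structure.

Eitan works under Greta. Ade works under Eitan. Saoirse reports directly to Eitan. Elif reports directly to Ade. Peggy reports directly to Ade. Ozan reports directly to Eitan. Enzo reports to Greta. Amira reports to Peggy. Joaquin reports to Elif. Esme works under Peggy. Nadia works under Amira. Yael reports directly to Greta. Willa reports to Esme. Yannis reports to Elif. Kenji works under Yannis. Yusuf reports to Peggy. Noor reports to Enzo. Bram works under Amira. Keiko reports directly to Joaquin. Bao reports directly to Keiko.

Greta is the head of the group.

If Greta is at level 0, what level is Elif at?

3

Chain from Elif up to Greta: Elif → Ade → Eitan → Greta. That is 3 steps up, so Elif is 3 levels below Greta.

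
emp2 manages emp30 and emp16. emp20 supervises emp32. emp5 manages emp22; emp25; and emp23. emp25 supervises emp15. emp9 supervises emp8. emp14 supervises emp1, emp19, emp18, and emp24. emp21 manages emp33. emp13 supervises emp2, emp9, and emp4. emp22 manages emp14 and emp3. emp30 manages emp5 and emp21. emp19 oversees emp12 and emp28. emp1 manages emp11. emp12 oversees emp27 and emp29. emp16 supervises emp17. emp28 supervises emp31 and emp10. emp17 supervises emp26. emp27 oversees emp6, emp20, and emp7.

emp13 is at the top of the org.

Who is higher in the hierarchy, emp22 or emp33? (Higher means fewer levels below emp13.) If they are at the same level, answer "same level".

Both emp22 and emp33 are 4 levels below emp13.

same level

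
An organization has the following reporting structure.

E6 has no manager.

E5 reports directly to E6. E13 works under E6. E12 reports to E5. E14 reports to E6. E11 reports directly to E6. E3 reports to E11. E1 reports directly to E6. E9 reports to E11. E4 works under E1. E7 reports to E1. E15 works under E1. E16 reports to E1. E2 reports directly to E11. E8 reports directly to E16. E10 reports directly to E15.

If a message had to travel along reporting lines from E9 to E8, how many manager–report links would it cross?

E9 is 2 levels below E6, and E8 is 3 levels below E6 (their lowest common manager). The shortest path runs up from E9 to E6 and back down to E8: 2 + 3 = 5 links.

5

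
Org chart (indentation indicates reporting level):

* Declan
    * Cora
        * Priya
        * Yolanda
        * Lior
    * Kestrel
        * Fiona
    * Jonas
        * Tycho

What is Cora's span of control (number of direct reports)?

3

Cora directly manages Priya, Yolanda, Lior. That is 3 direct reports.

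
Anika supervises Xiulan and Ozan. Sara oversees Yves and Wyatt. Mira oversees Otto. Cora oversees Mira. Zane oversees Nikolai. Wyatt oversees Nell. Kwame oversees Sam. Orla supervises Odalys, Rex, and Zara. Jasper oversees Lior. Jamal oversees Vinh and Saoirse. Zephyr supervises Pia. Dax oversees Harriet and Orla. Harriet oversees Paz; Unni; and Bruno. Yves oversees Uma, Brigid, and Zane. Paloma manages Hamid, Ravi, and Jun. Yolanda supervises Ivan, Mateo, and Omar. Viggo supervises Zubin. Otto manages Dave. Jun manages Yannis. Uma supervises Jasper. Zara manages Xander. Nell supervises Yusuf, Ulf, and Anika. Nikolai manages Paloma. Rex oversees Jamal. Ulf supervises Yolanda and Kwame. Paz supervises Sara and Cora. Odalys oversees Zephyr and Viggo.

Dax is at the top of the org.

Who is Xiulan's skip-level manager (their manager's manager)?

Xiulan reports to Anika, and Anika reports to Nell. So Xiulan's skip-level manager is Nell.

Nell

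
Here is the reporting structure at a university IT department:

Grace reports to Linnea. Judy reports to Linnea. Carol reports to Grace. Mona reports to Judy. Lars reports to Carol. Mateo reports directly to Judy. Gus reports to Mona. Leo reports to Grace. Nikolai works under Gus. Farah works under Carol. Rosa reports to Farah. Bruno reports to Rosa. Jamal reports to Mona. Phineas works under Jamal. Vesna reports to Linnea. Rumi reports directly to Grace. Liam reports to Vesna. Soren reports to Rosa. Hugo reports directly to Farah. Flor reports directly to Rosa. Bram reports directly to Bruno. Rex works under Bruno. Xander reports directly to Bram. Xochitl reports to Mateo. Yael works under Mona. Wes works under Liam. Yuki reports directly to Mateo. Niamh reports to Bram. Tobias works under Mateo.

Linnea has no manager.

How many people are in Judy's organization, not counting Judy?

10

Judy directly manages Mona, Mateo. Under Mona: Yael, Jamal, Phineas, Gus, Nikolai (5). Under Mateo: Tobias, Yuki, Xochitl (3). So Judy's organization is 2 direct reports plus everyone under them: 6 + 4 = 10.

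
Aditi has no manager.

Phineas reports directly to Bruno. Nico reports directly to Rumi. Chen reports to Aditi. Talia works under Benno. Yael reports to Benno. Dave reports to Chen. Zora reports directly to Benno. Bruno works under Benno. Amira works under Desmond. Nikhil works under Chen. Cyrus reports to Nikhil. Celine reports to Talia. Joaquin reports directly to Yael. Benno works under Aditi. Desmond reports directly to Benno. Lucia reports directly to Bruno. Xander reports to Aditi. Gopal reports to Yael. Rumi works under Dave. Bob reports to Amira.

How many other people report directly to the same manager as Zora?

Zora reports to Benno. Benno's other direct reports are Bruno, Talia, Desmond, Yael — 4 peers.

4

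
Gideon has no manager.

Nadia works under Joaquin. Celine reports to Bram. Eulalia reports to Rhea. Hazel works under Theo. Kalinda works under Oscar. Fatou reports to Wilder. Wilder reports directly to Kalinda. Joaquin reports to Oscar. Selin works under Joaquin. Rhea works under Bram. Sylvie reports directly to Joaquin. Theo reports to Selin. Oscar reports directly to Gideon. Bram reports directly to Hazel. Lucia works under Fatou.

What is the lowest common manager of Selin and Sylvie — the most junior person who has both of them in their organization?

Selin's chain of managers is Joaquin, Oscar, Gideon. Sylvie's chain of managers is Joaquin, Oscar, Gideon. The first manager that appears in both chains is Joaquin.

Joaquin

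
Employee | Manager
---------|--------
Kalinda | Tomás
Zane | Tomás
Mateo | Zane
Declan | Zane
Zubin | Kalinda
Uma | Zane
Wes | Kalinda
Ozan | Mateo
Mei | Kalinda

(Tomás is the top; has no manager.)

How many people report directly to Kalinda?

3

Kalinda directly manages Mei, Wes, Zubin. That is 3 direct reports.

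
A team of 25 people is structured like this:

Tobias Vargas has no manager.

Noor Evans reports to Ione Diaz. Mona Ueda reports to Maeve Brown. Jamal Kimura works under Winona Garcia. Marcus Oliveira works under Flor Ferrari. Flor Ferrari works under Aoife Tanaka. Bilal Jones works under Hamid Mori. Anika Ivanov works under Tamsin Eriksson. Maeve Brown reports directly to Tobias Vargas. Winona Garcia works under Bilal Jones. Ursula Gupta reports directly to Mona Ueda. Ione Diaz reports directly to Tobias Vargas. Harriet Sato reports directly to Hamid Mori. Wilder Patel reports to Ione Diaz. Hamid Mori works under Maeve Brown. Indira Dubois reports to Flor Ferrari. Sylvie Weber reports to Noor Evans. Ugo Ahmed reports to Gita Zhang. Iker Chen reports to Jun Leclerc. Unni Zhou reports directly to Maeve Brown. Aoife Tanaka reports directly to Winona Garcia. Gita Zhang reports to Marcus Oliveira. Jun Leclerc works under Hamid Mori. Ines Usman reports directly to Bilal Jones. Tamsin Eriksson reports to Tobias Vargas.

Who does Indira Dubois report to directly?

Flor Ferrari

Indira Dubois reports directly to Flor Ferrari.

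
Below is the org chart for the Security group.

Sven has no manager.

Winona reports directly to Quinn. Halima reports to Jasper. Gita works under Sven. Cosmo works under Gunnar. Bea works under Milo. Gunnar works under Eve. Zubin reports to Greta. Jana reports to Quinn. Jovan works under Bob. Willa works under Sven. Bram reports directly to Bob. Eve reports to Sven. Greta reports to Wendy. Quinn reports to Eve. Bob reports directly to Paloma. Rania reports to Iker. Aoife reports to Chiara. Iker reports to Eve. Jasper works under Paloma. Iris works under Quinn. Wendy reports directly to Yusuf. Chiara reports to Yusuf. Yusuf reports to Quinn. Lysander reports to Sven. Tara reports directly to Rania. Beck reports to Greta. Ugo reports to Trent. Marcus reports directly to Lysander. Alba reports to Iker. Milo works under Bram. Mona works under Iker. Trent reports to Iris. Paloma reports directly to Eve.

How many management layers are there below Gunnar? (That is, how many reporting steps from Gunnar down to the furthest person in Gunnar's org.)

The longest chain under Gunnar runs Gunnar → Cosmo, which is 1 level below Gunnar.

1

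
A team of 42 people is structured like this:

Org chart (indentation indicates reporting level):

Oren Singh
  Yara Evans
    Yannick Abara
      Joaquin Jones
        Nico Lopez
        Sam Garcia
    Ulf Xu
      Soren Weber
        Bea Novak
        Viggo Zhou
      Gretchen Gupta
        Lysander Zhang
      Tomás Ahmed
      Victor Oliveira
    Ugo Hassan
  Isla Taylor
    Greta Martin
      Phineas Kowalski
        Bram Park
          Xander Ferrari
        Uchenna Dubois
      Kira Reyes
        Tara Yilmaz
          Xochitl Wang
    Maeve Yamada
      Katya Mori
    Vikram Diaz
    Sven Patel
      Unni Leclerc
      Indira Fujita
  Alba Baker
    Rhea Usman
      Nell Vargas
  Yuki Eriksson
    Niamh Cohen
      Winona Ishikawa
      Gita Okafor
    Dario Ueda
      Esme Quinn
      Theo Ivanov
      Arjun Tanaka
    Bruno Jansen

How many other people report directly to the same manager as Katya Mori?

0

Katya Mori reports to Maeve Yamada, and Maeve Yamada has no other direct reports. Katya Mori has 0 peers.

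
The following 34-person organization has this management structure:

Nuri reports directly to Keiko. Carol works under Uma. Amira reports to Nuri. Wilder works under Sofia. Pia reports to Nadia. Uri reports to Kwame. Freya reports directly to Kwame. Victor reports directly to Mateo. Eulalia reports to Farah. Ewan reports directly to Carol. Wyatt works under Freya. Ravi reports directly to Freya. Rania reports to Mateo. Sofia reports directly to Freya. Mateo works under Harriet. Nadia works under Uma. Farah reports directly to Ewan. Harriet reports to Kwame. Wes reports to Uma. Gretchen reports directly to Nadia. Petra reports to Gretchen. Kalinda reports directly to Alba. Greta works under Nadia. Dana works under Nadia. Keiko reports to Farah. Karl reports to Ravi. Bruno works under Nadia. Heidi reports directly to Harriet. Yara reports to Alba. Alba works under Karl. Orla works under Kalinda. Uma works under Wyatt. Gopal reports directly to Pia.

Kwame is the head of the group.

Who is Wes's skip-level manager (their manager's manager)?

Wes reports to Uma, and Uma reports to Wyatt. So Wes's skip-level manager is Wyatt.

Wyatt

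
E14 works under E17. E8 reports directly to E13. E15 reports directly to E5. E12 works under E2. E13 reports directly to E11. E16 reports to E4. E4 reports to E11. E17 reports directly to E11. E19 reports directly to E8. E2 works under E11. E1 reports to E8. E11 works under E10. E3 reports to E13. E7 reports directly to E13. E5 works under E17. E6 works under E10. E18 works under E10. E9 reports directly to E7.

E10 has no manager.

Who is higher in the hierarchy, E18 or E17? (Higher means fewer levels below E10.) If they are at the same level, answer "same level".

E18

E18 is 1 level below E10; E17 is 2. E18 is higher.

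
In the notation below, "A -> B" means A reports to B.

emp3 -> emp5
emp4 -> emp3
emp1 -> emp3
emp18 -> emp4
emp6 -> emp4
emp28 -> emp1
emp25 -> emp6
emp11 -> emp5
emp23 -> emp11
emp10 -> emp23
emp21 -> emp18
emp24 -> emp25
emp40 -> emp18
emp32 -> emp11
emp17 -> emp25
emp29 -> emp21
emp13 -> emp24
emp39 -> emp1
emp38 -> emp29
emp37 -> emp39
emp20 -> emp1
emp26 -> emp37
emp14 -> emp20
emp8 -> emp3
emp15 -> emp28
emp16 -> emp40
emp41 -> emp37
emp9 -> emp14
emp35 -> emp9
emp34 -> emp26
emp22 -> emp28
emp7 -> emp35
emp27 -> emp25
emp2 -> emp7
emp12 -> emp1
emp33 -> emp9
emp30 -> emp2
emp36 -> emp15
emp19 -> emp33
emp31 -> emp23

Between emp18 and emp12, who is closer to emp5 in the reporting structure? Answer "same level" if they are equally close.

same level

Both emp18 and emp12 are 3 levels below emp5.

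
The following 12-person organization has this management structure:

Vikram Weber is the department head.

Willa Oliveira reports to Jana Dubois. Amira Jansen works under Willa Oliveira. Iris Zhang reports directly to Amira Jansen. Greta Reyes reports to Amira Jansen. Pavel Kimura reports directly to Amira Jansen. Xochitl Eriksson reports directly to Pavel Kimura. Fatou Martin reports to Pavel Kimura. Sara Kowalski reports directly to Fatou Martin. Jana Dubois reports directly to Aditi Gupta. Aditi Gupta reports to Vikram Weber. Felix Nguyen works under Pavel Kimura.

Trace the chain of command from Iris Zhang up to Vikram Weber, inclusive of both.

Iris Zhang -> Amira Jansen -> Willa Oliveira -> Jana Dubois -> Aditi Gupta -> Vikram Weber

Iris Zhang reports to Amira Jansen. Amira Jansen reports to Willa Oliveira. Willa Oliveira reports to Jana Dubois. Jana Dubois reports to Aditi Gupta. Aditi Gupta reports to Vikram Weber. Vikram Weber is at the top.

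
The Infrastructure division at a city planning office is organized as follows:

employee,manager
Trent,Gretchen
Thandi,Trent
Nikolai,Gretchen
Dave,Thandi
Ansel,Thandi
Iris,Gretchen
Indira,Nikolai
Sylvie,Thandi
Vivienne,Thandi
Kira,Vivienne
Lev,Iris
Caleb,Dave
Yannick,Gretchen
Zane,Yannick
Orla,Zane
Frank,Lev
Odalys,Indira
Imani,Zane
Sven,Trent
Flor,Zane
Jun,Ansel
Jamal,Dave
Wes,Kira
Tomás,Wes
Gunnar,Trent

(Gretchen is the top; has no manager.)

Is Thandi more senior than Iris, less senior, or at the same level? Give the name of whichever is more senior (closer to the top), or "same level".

Thandi is 2 levels below Gretchen; Iris is 1. Iris is higher.

Iris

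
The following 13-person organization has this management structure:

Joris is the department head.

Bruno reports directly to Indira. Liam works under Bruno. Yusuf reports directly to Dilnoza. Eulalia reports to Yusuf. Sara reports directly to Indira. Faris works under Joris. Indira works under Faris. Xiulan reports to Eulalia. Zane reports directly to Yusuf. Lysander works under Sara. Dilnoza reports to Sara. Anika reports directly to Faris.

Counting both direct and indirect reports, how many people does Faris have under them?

Faris directly manages Indira, Anika. Under Indira: Bruno, Liam, Sara, Dilnoza, Yusuf, Eulalia, Xiulan, Zane, Lysander (9). Anika has no reports. So Faris's organization is 2 direct reports plus everyone under them: 10 + 1 = 11.

11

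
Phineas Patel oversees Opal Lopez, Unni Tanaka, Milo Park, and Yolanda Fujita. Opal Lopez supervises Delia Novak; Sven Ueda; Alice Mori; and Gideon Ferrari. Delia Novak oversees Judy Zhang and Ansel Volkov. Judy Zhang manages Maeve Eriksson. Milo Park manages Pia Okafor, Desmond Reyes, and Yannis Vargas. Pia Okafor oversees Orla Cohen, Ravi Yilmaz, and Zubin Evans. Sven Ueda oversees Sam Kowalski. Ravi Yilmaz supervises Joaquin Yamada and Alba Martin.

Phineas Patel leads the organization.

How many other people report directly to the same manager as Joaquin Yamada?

Joaquin Yamada reports to Ravi Yilmaz. Ravi Yilmaz's other direct reports are Alba Martin — 1 peer.

1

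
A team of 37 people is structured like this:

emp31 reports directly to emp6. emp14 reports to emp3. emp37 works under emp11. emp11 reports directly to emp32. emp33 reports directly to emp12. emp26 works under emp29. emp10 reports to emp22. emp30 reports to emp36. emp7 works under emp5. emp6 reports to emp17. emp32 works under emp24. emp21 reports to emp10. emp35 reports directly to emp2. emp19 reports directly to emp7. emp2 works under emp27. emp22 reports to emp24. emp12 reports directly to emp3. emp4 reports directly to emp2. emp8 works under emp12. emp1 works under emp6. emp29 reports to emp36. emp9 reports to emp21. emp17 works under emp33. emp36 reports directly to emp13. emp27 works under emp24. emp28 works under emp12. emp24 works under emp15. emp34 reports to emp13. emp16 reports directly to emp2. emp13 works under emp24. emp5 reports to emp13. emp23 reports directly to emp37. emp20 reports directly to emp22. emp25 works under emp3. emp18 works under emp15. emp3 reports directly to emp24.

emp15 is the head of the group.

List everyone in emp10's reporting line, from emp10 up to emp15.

emp10 -> emp22 -> emp24 -> emp15

emp10 reports to emp22. emp22 reports to emp24. emp24 reports to emp15. emp15 is at the top.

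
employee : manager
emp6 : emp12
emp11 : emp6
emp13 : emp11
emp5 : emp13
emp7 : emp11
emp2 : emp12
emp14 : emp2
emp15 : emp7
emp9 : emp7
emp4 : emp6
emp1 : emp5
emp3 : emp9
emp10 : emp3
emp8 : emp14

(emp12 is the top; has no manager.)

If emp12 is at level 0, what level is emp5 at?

Chain from emp5 up to emp12: emp5 → emp13 → emp11 → emp6 → emp12. That is 4 steps up, so emp5 is 4 levels below emp12.

4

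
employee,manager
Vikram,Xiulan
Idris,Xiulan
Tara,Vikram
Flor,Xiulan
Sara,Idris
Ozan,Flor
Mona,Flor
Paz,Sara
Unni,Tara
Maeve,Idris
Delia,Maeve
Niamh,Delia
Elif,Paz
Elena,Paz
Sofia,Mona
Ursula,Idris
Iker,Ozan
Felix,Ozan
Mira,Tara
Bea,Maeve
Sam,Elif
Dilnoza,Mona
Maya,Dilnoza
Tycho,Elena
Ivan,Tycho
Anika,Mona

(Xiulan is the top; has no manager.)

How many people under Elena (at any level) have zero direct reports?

The only person in Elena's organization with no one reporting to them is Ivan. That is 1.

1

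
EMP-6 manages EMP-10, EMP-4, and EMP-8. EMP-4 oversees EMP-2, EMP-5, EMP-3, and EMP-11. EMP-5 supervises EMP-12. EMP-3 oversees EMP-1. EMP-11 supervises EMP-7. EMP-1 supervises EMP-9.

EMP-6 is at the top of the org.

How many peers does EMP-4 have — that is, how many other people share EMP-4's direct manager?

2

EMP-4 reports to EMP-6. EMP-6's other direct reports are EMP-10, EMP-8 — 2 peers.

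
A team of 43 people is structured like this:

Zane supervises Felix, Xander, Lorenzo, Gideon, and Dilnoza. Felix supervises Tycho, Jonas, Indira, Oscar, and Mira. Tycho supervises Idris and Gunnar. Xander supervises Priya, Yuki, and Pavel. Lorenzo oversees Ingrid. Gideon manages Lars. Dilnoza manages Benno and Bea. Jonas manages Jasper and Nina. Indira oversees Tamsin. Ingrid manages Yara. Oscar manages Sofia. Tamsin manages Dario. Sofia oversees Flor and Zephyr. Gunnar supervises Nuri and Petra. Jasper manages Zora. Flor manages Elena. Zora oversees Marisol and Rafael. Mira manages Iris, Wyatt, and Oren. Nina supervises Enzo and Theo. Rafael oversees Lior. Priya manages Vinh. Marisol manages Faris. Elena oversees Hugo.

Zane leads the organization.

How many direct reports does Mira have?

Mira directly manages Iris, Wyatt, Oren. That is 3 direct reports.

3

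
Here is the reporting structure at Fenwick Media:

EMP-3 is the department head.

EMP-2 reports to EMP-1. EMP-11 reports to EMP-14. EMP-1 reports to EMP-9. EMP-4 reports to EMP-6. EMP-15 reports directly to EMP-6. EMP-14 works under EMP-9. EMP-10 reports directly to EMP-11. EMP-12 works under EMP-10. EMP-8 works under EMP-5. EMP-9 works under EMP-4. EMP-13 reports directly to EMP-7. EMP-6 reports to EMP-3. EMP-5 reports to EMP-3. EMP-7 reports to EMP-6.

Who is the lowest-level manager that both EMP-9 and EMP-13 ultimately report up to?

EMP-6

EMP-9's chain of managers is EMP-4, EMP-6, EMP-3. EMP-13's chain of managers is EMP-7, EMP-6, EMP-3. The first manager that appears in both chains is EMP-6.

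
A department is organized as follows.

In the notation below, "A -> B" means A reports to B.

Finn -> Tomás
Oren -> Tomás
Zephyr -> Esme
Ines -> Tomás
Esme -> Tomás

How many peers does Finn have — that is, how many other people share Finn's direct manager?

3

Finn reports to Tomás. Tomás's other direct reports are Esme, Oren, Ines — 3 peers.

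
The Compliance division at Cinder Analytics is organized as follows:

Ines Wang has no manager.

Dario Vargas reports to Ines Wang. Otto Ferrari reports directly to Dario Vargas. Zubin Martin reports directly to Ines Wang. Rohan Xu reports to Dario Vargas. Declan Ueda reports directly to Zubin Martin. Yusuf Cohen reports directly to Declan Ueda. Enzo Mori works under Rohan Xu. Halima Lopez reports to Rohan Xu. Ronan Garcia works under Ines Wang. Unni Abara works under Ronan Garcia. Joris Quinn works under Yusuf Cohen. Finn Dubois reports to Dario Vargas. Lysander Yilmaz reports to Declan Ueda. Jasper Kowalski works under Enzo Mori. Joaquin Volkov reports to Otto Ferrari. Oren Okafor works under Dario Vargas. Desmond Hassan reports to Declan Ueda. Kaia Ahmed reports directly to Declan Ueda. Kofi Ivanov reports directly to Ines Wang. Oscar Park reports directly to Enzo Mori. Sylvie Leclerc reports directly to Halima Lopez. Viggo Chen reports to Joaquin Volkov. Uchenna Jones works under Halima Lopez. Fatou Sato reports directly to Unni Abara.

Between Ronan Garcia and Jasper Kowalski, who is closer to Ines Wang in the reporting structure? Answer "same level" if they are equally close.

Ronan Garcia is 1 level below Ines Wang; Jasper Kowalski is 4. Ronan Garcia is higher.

Ronan Garcia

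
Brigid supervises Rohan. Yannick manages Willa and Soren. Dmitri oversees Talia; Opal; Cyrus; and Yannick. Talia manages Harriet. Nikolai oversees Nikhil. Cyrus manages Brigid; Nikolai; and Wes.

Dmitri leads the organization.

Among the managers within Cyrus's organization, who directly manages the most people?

Cyrus

Direct-report counts within Cyrus's organization: Cyrus has 3; Nikolai has 1; Brigid has 1. The largest is 3, held by Cyrus.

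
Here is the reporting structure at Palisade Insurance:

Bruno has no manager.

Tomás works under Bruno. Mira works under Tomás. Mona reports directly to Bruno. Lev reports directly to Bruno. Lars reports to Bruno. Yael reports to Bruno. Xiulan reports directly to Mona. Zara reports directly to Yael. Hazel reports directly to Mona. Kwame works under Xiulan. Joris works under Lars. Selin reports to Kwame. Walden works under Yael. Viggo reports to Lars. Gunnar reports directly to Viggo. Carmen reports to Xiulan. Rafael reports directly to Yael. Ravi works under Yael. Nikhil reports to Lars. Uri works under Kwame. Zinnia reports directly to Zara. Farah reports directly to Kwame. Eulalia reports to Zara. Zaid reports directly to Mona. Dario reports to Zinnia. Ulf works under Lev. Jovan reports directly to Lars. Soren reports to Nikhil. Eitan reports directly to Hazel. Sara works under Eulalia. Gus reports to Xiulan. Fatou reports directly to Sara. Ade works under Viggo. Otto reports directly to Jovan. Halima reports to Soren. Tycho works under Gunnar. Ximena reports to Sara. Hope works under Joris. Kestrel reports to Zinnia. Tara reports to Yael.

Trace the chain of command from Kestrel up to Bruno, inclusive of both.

Kestrel reports to Zinnia. Zinnia reports to Zara. Zara reports to Yael. Yael reports to Bruno. Bruno is at the top.

Kestrel -> Zinnia -> Zara -> Yael -> Bruno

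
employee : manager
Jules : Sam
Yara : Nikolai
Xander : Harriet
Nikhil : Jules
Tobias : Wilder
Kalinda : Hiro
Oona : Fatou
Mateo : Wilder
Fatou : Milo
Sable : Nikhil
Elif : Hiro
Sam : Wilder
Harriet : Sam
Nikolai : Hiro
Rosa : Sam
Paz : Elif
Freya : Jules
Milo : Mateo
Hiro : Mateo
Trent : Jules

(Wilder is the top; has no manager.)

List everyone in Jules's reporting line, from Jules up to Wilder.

Jules -> Sam -> Wilder

Jules reports to Sam. Sam reports to Wilder. Wilder is at the top.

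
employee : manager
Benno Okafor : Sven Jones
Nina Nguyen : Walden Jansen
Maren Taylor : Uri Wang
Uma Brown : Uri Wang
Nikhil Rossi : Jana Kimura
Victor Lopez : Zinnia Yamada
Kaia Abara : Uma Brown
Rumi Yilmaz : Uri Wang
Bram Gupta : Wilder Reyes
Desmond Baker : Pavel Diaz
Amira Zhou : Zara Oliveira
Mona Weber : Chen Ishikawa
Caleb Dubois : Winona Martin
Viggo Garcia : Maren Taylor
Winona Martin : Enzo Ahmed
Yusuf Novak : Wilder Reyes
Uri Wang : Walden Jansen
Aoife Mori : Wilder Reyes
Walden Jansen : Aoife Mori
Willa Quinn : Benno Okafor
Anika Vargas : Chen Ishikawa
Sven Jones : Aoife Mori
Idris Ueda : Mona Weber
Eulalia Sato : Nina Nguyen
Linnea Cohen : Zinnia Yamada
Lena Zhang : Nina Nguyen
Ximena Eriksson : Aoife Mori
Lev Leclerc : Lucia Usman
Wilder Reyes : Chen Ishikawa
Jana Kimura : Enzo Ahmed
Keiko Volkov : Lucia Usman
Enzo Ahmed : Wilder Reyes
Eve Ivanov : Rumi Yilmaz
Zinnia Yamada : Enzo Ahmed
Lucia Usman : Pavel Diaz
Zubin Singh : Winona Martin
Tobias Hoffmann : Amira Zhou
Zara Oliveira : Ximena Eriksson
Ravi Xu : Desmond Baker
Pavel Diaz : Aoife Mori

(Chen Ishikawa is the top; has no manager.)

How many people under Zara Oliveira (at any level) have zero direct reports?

1

The only person in Zara Oliveira's organization with no one reporting to them is Tobias Hoffmann. That is 1.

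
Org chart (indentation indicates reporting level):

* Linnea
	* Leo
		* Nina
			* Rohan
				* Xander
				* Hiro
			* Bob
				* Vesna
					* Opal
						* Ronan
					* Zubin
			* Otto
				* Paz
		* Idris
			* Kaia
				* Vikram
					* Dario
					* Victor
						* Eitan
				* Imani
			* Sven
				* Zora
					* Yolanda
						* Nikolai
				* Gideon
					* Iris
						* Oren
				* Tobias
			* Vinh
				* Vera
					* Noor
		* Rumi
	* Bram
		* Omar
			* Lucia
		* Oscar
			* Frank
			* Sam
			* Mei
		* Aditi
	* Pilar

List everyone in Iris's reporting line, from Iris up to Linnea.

Iris reports to Gideon. Gideon reports to Sven. Sven reports to Idris. Idris reports to Leo. Leo reports to Linnea. Linnea is at the top.

Iris -> Gideon -> Sven -> Idris -> Leo -> Linnea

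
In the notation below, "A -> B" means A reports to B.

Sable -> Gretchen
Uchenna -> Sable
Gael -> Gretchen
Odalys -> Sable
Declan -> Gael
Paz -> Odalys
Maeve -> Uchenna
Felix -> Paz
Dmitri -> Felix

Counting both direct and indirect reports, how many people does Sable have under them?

Sable directly manages Uchenna, Odalys. Under Uchenna: Maeve (1). Under Odalys: Paz, Felix, Dmitri (3). So Sable's organization is 2 direct reports plus everyone under them: 2 + 4 = 6.

6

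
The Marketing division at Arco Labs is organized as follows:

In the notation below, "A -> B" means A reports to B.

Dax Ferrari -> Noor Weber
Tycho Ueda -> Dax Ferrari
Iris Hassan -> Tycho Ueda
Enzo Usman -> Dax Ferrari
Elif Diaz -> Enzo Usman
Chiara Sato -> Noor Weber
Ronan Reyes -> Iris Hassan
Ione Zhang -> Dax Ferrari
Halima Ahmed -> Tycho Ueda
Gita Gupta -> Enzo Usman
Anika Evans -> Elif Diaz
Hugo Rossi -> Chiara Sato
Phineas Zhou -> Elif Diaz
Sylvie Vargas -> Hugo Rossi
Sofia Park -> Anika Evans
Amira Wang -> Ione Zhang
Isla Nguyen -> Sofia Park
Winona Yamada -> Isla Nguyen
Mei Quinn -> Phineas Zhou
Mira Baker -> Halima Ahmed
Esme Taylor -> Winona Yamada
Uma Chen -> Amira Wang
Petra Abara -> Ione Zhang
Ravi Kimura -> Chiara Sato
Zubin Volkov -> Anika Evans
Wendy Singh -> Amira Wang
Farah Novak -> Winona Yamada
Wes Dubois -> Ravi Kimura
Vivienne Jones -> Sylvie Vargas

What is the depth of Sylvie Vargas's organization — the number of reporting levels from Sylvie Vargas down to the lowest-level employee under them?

1

The longest chain under Sylvie Vargas runs Sylvie Vargas → Vivienne Jones, which is 1 level below Sylvie Vargas.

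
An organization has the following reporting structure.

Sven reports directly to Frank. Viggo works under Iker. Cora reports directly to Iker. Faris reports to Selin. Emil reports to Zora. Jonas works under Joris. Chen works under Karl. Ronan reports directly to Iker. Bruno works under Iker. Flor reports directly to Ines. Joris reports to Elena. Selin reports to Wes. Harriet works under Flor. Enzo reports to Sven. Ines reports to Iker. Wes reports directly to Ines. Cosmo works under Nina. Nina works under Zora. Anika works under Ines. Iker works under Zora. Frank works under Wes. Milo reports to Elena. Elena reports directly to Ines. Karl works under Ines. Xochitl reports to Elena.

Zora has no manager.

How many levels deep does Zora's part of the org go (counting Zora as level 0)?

The longest chain under Zora runs Zora → Iker → Ines → Wes → Frank → Sven → Enzo, which is 6 levels below Zora.

6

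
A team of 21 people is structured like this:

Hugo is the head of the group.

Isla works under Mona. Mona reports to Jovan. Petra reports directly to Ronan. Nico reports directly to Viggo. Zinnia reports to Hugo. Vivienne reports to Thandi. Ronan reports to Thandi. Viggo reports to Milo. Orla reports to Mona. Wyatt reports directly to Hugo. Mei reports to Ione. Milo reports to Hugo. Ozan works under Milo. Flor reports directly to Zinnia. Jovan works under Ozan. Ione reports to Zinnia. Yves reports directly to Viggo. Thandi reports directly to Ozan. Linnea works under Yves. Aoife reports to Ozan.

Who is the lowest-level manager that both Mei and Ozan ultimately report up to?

Hugo

Mei's chain of managers is Ione, Zinnia, Hugo. Ozan's chain of managers is Milo, Hugo. The first manager that appears in both chains is Hugo.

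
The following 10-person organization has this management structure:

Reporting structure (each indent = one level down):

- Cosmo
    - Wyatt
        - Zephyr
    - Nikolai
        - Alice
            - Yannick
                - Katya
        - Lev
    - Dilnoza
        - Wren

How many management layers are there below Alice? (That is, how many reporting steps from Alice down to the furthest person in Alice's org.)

2

The longest chain under Alice runs Alice → Yannick → Katya, which is 2 levels below Alice.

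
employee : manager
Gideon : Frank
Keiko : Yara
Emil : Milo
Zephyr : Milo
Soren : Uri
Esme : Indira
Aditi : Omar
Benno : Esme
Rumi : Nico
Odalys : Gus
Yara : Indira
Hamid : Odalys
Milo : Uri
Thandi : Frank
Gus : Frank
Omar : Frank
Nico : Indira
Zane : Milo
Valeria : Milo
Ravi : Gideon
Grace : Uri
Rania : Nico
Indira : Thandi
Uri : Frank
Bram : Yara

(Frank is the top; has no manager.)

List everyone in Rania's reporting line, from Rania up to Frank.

Rania reports to Nico. Nico reports to Indira. Indira reports to Thandi. Thandi reports to Frank. Frank is at the top.

Rania -> Nico -> Indira -> Thandi -> Frank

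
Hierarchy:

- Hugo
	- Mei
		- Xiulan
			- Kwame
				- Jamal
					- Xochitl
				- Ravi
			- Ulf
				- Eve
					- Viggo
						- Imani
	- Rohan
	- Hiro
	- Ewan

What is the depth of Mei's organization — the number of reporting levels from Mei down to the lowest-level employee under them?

5

The longest chain under Mei runs Mei → Xiulan → Ulf → Eve → Viggo → Imani, which is 5 levels below Mei.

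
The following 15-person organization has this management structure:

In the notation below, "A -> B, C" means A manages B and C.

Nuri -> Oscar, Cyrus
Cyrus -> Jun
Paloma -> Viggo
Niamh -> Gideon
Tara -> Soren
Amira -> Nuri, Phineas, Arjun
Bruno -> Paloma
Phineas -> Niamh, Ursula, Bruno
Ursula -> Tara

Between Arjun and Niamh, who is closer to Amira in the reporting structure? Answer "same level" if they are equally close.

Arjun is 1 level below Amira; Niamh is 2. Arjun is higher.

Arjun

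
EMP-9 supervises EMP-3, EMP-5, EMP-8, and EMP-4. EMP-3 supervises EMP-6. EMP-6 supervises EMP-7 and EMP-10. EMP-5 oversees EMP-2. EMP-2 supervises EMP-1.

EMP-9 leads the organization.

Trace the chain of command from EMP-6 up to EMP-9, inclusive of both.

EMP-6 -> EMP-3 -> EMP-9

EMP-6 reports to EMP-3. EMP-3 reports to EMP-9. EMP-9 is at the top.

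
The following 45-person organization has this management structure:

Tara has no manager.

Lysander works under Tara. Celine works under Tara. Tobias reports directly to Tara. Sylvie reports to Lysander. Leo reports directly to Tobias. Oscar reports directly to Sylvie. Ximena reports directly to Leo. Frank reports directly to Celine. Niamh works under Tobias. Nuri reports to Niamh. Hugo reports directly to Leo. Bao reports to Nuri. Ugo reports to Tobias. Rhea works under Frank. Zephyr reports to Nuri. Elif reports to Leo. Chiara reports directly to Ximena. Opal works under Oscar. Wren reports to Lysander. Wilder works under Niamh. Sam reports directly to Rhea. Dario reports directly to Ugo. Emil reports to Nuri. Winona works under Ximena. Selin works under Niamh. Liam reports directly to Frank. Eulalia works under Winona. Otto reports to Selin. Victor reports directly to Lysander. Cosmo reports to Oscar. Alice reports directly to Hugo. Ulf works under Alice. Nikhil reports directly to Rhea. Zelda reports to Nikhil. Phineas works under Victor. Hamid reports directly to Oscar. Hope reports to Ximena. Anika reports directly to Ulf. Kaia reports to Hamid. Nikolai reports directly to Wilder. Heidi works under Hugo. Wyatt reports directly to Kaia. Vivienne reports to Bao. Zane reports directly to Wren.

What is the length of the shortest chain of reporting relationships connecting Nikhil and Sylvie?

Nikhil is 4 levels below Tara, and Sylvie is 2 levels below Tara (their lowest common manager). The shortest path runs up from Nikhil to Tara and back down to Sylvie: 4 + 2 = 6 links.

6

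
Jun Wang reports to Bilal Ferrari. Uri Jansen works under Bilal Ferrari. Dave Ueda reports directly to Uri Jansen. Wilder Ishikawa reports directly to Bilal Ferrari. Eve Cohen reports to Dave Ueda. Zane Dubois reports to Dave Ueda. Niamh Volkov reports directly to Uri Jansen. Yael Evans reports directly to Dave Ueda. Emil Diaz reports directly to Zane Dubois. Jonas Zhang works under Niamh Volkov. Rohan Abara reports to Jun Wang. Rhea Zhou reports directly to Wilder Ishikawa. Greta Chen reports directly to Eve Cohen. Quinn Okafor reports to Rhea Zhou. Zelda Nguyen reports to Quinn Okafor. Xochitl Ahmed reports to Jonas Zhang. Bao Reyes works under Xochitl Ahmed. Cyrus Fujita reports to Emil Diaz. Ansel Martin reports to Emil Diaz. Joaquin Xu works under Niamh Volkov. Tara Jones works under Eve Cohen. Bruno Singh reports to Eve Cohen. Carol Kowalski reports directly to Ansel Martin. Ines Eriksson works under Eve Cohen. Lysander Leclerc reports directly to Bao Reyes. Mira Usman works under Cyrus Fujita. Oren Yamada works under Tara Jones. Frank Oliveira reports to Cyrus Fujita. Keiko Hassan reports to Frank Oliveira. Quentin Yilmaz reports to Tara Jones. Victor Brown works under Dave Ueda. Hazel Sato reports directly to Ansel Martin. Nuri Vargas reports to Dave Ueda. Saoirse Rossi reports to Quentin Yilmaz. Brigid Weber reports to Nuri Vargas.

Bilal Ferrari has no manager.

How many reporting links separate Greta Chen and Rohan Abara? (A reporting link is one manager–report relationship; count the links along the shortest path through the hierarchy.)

Greta Chen is 4 levels below Bilal Ferrari, and Rohan Abara is 2 levels below Bilal Ferrari (their lowest common manager). The shortest path runs up from Greta Chen to Bilal Ferrari and back down to Rohan Abara: 4 + 2 = 6 links.

6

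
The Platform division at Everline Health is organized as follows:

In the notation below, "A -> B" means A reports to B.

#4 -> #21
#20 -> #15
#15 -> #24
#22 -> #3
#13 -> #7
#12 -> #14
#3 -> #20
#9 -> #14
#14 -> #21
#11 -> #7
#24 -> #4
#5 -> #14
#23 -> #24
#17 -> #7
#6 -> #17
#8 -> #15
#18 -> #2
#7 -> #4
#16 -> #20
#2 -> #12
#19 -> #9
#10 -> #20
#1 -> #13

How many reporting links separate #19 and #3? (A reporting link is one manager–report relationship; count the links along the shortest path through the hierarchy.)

#19 is 3 levels below #21, and #3 is 5 levels below #21 (their lowest common manager). The shortest path runs up from #19 to #21 and back down to #3: 3 + 5 = 8 links.

8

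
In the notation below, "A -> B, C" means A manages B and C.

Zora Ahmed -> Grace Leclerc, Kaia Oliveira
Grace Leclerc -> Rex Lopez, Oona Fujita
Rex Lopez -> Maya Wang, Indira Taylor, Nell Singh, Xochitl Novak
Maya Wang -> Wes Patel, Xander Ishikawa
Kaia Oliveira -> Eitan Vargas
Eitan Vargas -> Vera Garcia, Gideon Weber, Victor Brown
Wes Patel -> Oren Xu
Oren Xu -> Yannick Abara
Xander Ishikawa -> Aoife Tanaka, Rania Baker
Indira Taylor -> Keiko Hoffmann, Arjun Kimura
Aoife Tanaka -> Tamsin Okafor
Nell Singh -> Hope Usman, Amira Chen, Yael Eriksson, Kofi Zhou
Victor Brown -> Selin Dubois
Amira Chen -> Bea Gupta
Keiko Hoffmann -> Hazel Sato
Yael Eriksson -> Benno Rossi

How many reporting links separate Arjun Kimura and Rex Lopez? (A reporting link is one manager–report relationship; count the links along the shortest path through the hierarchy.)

2

Arjun Kimura is in Rex Lopez's organization: the chain from Arjun Kimura up to Rex Lopez is Arjun Kimura → Indira Taylor → Rex Lopez, which is 2 links.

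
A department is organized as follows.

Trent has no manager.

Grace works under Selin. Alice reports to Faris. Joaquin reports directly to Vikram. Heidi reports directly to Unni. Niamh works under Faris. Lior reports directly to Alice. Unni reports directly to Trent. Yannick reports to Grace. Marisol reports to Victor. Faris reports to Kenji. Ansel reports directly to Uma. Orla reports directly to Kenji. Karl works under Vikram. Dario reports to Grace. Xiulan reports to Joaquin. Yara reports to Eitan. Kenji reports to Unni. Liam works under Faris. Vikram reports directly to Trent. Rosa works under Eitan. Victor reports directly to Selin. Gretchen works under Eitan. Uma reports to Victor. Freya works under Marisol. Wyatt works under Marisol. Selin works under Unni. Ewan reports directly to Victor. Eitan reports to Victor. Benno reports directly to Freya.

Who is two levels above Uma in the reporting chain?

Uma reports to Victor, and Victor reports to Selin. So Uma's skip-level manager is Selin.

Selin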